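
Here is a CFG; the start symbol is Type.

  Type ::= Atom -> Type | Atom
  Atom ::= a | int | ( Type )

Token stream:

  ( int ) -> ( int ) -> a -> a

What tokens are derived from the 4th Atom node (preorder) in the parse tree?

int

[Type [Atom ( [Type [Atom int]] )] -> [Type [Atom ( [Type [Atom int]] )] -> [Type [Atom a] -> [Type [Atom a]]]]]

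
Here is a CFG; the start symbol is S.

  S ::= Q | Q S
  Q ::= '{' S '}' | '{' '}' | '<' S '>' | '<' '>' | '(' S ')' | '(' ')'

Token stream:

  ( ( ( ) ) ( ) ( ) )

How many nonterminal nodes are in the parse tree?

[S [Q ( [S [Q ( [S [Q ( )]] )] [S [Q ( )] [S [Q ( )]]]] )]]

10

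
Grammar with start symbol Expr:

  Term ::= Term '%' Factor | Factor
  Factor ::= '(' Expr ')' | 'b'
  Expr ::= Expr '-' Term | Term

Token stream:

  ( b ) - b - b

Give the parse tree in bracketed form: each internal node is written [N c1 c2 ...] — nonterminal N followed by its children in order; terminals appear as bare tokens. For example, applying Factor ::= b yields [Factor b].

[Expr [Expr [Expr [Term [Factor ( [Expr [Term [Factor b]]] )]]] - [Term [Factor b]]] - [Term [Factor b]]]

Expr
Expr - Term
Expr - Term - Term
Term - Term - Term
Factor - Term - Term
( Expr ) - Term - Term
( Term ) - Term - Term
( Factor ) - Term - Term
( b ) - Term - Term
( b ) - Factor - Term
( b ) - b - Term
( b ) - b - Factor
( b ) - b - b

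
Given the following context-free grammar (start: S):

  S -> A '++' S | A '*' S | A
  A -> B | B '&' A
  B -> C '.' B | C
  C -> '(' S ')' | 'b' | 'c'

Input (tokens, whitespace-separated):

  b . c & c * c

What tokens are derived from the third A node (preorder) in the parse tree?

c

[S [A [B [C b] . [B [C c]]] & [A [B [C c]]]] * [S [A [B [C c]]]]]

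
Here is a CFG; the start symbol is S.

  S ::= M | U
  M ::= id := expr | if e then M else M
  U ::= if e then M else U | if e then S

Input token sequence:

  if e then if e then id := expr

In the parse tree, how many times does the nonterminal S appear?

[S [U if e then [S [U if e then [S [M id := expr]]]]]]

3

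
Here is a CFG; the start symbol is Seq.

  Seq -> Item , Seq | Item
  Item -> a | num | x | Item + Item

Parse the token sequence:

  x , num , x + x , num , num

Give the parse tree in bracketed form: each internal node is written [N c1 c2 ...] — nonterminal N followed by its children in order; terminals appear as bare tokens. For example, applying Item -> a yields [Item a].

Seq
Item , Seq
x , Seq
x , Item , Seq
x , num , Seq
x , num , Item , Seq
x , num , Item + Item , Seq
x , num , x + Item , Seq
x , num , x + x , Seq
x , num , x + x , Item , Seq
x , num , x + x , num , Seq
x , num , x + x , num , Item
x , num , x + x , num , num

[Seq [Item x] , [Seq [Item num] , [Seq [Item [Item x] + [Item x]] , [Seq [Item num] , [Seq [Item num]]]]]]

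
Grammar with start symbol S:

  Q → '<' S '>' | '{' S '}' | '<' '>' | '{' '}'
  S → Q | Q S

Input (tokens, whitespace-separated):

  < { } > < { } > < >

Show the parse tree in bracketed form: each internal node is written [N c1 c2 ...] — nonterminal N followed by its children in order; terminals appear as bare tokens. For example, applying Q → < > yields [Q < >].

S
Q S
< S > S
< Q > S
< { } > S
< { } > Q S
< { } > < S > S
< { } > < Q > S
< { } > < { } > S
< { } > < { } > Q
< { } > < { } > < >

[S [Q < [S [Q { }]] >] [S [Q < [S [Q { }]] >] [S [Q < >]]]]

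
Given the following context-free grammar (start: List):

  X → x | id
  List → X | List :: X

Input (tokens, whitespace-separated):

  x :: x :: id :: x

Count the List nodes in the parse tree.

4

[List [List [List [List [X x]] :: [X x]] :: [X id]] :: [X x]]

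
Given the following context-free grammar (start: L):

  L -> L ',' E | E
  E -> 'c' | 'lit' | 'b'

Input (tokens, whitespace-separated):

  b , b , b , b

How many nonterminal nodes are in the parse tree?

8

[L [L [L [L [E b]] , [E b]] , [E b]] , [E b]]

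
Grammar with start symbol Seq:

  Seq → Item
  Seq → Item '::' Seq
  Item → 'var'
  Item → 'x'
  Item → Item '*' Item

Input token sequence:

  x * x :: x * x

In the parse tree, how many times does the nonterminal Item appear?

[Seq [Item [Item x] * [Item x]] :: [Seq [Item [Item x] * [Item x]]]]

6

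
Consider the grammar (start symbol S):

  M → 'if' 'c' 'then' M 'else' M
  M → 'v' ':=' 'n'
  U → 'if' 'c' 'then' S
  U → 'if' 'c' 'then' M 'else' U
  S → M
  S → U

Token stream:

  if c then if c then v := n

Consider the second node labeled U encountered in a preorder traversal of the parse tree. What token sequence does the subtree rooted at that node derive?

[S [U if c then [S [U if c then [S [M v := n]]]]]]

if c then v := n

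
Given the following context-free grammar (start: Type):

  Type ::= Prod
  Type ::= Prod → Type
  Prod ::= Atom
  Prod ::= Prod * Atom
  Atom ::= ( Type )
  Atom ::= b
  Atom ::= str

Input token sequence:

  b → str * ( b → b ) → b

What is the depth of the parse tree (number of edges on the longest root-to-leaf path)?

8

[Type [Prod [Atom b]] → [Type [Prod [Prod [Atom str]] * [Atom ( [Type [Prod [Atom b]] → [Type [Prod [Atom b]]]] )]] → [Type [Prod [Atom b]]]]]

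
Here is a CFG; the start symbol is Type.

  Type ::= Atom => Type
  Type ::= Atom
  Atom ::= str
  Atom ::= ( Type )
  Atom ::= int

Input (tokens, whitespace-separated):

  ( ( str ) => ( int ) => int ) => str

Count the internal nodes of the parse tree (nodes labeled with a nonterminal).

14

[Type [Atom ( [Type [Atom ( [Type [Atom str]] )] => [Type [Atom ( [Type [Atom int]] )] => [Type [Atom int]]]] )] => [Type [Atom str]]]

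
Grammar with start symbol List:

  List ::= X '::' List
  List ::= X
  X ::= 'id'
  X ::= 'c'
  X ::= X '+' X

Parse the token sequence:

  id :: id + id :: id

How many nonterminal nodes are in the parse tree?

[List [X id] :: [List [X [X id] + [X id]] :: [List [X id]]]]

8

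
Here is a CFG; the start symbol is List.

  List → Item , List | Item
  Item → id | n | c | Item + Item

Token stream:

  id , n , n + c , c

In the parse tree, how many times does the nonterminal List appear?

4

[List [Item id] , [List [Item n] , [List [Item [Item n] + [Item c]] , [List [Item c]]]]]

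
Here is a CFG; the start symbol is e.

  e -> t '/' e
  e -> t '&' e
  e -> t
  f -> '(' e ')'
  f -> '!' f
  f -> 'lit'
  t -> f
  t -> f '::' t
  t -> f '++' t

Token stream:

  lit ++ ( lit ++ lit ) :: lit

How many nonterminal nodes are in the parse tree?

[e [t [f lit] ++ [t [f ( [e [t [f lit] ++ [t [f lit]]]] )] :: [t [f lit]]]]]

12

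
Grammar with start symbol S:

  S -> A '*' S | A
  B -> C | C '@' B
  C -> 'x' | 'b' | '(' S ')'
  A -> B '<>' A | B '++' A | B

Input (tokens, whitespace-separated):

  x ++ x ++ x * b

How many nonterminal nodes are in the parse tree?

14

[S [A [B [C x]] ++ [A [B [C x]] ++ [A [B [C x]]]]] * [S [A [B [C b]]]]]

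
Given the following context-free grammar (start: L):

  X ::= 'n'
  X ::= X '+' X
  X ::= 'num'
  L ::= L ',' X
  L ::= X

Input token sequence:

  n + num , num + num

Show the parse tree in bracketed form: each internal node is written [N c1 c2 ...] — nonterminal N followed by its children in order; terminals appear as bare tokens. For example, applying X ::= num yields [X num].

L
L , X
X , X
X + X , X
n + X , X
n + num , X
n + num , X + X
n + num , num + X
n + num , num + num

[L [L [X [X n] + [X num]]] , [X [X num] + [X num]]]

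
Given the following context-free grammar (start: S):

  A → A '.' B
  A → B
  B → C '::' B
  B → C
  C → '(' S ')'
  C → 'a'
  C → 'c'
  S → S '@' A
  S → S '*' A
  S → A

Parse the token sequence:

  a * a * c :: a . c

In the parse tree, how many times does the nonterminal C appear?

[S [S [S [A [B [C a]]]] * [A [B [C a]]]] * [A [A [B [C c] :: [B [C a]]]] . [B [C c]]]]

5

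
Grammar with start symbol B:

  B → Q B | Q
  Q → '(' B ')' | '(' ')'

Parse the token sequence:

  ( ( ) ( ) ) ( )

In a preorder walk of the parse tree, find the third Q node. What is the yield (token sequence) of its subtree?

( )

[B [Q ( [B [Q ( )] [B [Q ( )]]] )] [B [Q ( )]]]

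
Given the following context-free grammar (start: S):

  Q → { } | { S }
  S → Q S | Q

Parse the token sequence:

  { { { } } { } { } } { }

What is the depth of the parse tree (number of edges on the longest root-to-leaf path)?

[S [Q { [S [Q { [S [Q { }]] }] [S [Q { }] [S [Q { }]]]] }] [S [Q { }]]]

6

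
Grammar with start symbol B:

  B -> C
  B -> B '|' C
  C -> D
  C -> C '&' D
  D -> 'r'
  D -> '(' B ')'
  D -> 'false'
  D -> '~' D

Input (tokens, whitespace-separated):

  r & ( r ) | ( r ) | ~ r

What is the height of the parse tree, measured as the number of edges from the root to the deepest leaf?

8

[B [B [B [C [C [D r]] & [D ( [B [C [D r]]] )]]] | [C [D ( [B [C [D r]]] )]]] | [C [D ~ [D r]]]]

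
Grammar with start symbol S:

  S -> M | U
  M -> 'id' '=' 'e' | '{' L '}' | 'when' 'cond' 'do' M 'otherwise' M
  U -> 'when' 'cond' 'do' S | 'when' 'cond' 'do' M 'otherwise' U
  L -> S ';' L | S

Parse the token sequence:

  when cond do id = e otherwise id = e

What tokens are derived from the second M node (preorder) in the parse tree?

[S [M when cond do [M id = e] otherwise [M id = e]]]

id = e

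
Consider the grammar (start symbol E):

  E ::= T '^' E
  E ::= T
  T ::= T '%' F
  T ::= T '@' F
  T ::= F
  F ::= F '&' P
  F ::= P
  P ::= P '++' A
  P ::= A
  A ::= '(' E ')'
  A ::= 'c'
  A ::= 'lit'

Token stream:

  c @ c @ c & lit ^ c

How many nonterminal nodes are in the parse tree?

[E [T [T [T [F [P [A c]]]] @ [F [P [A c]]]] @ [F [F [P [A c]]] & [P [A lit]]]] ^ [E [T [F [P [A c]]]]]]

21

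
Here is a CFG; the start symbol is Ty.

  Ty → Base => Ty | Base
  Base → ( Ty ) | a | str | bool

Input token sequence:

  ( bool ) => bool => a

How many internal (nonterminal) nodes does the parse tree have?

8

[Ty [Base ( [Ty [Base bool]] )] => [Ty [Base bool] => [Ty [Base a]]]]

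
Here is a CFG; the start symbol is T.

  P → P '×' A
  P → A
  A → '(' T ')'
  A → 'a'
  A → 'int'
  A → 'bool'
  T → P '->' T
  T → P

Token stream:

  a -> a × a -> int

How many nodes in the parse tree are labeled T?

[T [P [A a]] -> [T [P [P [A a]] × [A a]] -> [T [P [A int]]]]]

3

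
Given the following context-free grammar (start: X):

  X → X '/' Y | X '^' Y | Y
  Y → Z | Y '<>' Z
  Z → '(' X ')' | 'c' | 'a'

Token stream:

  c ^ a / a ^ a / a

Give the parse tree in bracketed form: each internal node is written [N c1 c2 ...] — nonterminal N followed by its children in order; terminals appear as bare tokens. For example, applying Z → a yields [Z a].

[X [X [X [X [X [Y [Z c]]] ^ [Y [Z a]]] / [Y [Z a]]] ^ [Y [Z a]]] / [Y [Z a]]]

X
X / Y
X ^ Y / Y
X / Y ^ Y / Y
X ^ Y / Y ^ Y / Y
Y ^ Y / Y ^ Y / Y
Z ^ Y / Y ^ Y / Y
c ^ Y / Y ^ Y / Y
c ^ Z / Y ^ Y / Y
c ^ a / Y ^ Y / Y
c ^ a / Z ^ Y / Y
c ^ a / a ^ Y / Y
c ^ a / a ^ Z / Y
c ^ a / a ^ a / Y
c ^ a / a ^ a / Z
c ^ a / a ^ a / a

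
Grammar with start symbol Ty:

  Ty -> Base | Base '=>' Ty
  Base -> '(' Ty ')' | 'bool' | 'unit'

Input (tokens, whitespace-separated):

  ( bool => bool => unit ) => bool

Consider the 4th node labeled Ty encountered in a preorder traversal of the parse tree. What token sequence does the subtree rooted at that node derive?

[Ty [Base ( [Ty [Base bool] => [Ty [Base bool] => [Ty [Base unit]]]] )] => [Ty [Base bool]]]

unit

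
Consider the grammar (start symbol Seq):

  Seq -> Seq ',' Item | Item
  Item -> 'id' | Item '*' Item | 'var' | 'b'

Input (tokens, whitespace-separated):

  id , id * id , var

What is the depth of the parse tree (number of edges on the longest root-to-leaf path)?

4

[Seq [Seq [Seq [Item id]] , [Item [Item id] * [Item id]]] , [Item var]]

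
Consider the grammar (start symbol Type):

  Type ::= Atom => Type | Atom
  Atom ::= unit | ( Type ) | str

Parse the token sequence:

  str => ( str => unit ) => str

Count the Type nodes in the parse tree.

5

[Type [Atom str] => [Type [Atom ( [Type [Atom str] => [Type [Atom unit]]] )] => [Type [Atom str]]]]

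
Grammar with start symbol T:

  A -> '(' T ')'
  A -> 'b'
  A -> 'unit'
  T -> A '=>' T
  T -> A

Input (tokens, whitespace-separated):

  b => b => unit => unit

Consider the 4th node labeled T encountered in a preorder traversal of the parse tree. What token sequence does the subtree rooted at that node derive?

[T [A b] => [T [A b] => [T [A unit] => [T [A unit]]]]]

unit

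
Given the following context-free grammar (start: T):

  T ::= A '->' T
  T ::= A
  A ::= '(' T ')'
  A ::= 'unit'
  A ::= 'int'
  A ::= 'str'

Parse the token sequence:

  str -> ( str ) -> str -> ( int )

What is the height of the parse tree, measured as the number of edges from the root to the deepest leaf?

7

[T [A str] -> [T [A ( [T [A str]] )] -> [T [A str] -> [T [A ( [T [A int]] )]]]]]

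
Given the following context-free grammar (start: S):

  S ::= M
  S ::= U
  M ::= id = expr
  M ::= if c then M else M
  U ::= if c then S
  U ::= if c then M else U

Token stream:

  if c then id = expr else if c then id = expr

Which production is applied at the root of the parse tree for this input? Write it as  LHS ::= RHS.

[S [U if c then [M id = expr] else [U if c then [S [M id = expr]]]]]

S ::= U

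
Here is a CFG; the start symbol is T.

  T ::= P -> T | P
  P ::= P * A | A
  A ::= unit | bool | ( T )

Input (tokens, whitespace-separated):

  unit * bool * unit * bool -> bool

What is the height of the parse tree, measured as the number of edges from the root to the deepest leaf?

[T [P [P [P [P [A unit]] * [A bool]] * [A unit]] * [A bool]] -> [T [P [A bool]]]]

6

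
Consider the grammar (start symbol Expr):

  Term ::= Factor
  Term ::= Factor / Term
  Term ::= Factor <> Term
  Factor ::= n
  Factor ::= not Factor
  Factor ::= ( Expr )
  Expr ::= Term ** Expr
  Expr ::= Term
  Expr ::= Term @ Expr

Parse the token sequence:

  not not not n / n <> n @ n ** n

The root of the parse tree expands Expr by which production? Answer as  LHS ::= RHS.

Expr ::= Term @ Expr

[Expr [Term [Factor not [Factor not [Factor not [Factor n]]]] / [Term [Factor n] <> [Term [Factor n]]]] @ [Expr [Term [Factor n]] ** [Expr [Term [Factor n]]]]]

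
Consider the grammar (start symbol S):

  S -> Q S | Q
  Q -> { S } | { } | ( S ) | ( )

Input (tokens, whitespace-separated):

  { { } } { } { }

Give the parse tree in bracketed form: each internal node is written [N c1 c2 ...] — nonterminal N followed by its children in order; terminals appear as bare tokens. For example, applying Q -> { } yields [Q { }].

S
Q S
{ S } S
{ Q } S
{ { } } S
{ { } } Q S
{ { } } { } S
{ { } } { } Q
{ { } } { } { }

[S [Q { [S [Q { }]] }] [S [Q { }] [S [Q { }]]]]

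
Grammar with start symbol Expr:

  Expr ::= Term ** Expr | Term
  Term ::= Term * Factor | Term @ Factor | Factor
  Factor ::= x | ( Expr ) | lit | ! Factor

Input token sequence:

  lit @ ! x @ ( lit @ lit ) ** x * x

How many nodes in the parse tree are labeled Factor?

[Expr [Term [Term [Term [Factor lit]] @ [Factor ! [Factor x]]] @ [Factor ( [Expr [Term [Term [Factor lit]] @ [Factor lit]]] )]] ** [Expr [Term [Term [Factor x]] * [Factor x]]]]

8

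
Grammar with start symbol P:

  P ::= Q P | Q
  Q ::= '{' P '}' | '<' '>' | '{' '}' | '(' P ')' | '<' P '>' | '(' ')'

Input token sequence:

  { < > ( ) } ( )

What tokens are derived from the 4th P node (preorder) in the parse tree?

( )

[P [Q { [P [Q < >] [P [Q ( )]]] }] [P [Q ( )]]]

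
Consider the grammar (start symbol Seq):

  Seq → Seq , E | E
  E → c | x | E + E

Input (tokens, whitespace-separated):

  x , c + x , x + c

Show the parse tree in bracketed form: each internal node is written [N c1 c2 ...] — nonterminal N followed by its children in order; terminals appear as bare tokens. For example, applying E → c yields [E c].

[Seq [Seq [Seq [E x]] , [E [E c] + [E x]]] , [E [E x] + [E c]]]

Seq
Seq , E
Seq , E , E
E , E , E
x , E , E
x , E + E , E
x , c + E , E
x , c + x , E
x , c + x , E + E
x , c + x , x + E
x , c + x , x + c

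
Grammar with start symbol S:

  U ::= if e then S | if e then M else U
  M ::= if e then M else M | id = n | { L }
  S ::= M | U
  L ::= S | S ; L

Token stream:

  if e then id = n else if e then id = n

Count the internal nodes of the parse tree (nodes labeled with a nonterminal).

[S [U if e then [M id = n] else [U if e then [S [M id = n]]]]]

6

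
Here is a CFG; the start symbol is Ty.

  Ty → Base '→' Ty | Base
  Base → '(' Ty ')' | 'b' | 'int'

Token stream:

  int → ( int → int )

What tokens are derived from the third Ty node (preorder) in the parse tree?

[Ty [Base int] → [Ty [Base ( [Ty [Base int] → [Ty [Base int]]] )]]]

int → int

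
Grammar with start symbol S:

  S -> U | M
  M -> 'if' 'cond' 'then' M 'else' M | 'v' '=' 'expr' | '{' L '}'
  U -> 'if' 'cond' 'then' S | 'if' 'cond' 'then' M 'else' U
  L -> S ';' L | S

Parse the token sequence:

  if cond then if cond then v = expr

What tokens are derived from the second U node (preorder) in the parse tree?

[S [U if cond then [S [U if cond then [S [M v = expr]]]]]]

if cond then v = expr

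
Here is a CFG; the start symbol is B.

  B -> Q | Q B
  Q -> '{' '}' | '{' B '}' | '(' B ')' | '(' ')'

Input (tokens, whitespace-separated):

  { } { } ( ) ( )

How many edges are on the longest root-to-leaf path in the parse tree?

5

[B [Q { }] [B [Q { }] [B [Q ( )] [B [Q ( )]]]]]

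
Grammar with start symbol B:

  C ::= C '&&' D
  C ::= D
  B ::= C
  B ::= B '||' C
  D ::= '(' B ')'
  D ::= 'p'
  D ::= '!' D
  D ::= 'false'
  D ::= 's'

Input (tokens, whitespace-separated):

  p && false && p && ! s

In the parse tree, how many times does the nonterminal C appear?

[B [C [C [C [C [D p]] && [D false]] && [D p]] && [D ! [D s]]]]

4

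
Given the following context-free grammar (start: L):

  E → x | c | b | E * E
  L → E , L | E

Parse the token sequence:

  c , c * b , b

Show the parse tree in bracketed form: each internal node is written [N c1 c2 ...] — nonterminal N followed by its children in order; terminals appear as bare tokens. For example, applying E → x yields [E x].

L
E , L
c , L
c , E , L
c , E * E , L
c , c * E , L
c , c * b , L
c , c * b , E
c , c * b , b

[L [E c] , [L [E [E c] * [E b]] , [L [E b]]]]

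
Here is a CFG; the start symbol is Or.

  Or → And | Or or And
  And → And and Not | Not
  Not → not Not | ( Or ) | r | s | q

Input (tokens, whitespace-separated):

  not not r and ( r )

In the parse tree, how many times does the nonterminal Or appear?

2

[Or [And [And [Not not [Not not [Not r]]]] and [Not ( [Or [And [Not r]]] )]]]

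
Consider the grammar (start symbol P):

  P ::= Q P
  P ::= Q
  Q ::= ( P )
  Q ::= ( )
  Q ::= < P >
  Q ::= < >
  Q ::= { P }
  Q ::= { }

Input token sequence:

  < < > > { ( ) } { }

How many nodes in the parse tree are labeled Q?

[P [Q < [P [Q < >]] >] [P [Q { [P [Q ( )]] }] [P [Q { }]]]]

5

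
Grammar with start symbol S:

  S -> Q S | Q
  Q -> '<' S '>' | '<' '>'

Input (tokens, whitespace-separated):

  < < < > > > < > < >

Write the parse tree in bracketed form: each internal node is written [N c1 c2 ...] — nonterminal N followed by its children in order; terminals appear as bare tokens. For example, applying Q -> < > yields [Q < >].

S
Q S
< S > S
< Q > S
< < S > > S
< < Q > > S
< < < > > > S
< < < > > > Q S
< < < > > > < > S
< < < > > > < > Q
< < < > > > < > < >

[S [Q < [S [Q < [S [Q < >]] >]] >] [S [Q < >] [S [Q < >]]]]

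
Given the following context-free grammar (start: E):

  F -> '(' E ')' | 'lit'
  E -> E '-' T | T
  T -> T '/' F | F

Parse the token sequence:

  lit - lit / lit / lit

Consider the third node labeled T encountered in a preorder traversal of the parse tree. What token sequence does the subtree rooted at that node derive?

[E [E [T [F lit]]] - [T [T [T [F lit]] / [F lit]] / [F lit]]]

lit / lit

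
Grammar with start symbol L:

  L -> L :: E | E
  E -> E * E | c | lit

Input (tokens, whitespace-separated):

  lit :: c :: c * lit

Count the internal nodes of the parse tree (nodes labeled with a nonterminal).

[L [L [L [E lit]] :: [E c]] :: [E [E c] * [E lit]]]

8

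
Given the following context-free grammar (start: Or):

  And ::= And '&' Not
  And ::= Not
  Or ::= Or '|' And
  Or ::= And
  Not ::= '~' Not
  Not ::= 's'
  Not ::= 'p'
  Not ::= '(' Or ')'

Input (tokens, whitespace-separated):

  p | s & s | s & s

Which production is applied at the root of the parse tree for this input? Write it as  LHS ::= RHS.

Or ::= Or '|' And

[Or [Or [Or [And [Not p]]] | [And [And [Not s]] & [Not s]]] | [And [And [Not s]] & [Not s]]]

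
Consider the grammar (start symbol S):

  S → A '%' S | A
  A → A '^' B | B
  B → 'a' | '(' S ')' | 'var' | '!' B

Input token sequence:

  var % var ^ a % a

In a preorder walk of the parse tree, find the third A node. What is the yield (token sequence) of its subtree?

var

[S [A [B var]] % [S [A [A [B var]] ^ [B a]] % [S [A [B a]]]]]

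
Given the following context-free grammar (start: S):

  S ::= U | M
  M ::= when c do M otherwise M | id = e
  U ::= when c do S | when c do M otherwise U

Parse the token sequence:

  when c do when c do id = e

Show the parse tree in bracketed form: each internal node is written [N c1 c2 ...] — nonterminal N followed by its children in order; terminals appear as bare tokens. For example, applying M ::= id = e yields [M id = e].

[S [U when c do [S [U when c do [S [M id = e]]]]]]

S
U
when c do S
when c do U
when c do when c do S
when c do when c do M
when c do when c do id = e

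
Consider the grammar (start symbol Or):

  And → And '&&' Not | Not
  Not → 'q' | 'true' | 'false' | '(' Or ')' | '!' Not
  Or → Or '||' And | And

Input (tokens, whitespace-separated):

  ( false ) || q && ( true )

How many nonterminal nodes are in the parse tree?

[Or [Or [And [Not ( [Or [And [Not false]]] )]]] || [And [And [Not q]] && [Not ( [Or [And [Not true]]] )]]]

14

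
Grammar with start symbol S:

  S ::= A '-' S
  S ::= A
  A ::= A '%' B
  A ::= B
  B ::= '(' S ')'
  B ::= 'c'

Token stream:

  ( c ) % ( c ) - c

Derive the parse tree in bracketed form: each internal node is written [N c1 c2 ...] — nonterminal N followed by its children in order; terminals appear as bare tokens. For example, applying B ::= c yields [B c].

S
A - S
A % B - S
B % B - S
( S ) % B - S
( A ) % B - S
( B ) % B - S
( c ) % B - S
( c ) % ( S ) - S
( c ) % ( A ) - S
( c ) % ( B ) - S
( c ) % ( c ) - S
( c ) % ( c ) - A
( c ) % ( c ) - B
( c ) % ( c ) - c

[S [A [A [B ( [S [A [B c]]] )]] % [B ( [S [A [B c]]] )]] - [S [A [B c]]]]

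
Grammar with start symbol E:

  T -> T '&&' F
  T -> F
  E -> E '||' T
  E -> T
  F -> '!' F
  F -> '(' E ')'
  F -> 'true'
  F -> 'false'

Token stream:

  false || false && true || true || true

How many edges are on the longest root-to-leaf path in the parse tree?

[E [E [E [E [T [F false]]] || [T [T [F false]] && [F true]]] || [T [F true]]] || [T [F true]]]

6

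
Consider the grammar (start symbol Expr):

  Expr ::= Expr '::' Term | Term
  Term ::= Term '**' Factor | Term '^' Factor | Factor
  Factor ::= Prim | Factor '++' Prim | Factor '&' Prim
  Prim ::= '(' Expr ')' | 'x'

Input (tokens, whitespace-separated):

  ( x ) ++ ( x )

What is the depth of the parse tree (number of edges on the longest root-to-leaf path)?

9

[Expr [Term [Factor [Factor [Prim ( [Expr [Term [Factor [Prim x]]]] )]] ++ [Prim ( [Expr [Term [Factor [Prim x]]]] )]]]]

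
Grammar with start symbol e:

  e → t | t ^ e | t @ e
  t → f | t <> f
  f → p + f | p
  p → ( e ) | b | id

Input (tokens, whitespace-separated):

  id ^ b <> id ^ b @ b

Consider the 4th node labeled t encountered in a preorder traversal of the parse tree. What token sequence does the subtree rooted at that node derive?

[e [t [f [p id]]] ^ [e [t [t [f [p b]]] <> [f [p id]]] ^ [e [t [f [p b]]] @ [e [t [f [p b]]]]]]]

b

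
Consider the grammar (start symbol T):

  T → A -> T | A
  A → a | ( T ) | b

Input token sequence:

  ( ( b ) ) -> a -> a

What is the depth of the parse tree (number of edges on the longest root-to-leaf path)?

6

[T [A ( [T [A ( [T [A b]] )]] )] -> [T [A a] -> [T [A a]]]]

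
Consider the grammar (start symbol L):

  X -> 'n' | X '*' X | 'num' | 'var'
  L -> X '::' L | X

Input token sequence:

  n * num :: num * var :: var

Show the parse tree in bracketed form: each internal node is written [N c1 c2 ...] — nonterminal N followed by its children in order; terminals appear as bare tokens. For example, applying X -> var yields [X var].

[L [X [X n] * [X num]] :: [L [X [X num] * [X var]] :: [L [X var]]]]

L
X :: L
X * X :: L
n * X :: L
n * num :: L
n * num :: X :: L
n * num :: X * X :: L
n * num :: num * X :: L
n * num :: num * var :: L
n * num :: num * var :: X
n * num :: num * var :: var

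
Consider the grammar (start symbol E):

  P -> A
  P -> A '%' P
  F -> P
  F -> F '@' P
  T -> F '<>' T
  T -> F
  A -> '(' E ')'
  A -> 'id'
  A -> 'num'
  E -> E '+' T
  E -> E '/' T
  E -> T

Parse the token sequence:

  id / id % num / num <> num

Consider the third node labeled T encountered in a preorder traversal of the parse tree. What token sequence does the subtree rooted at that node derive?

[E [E [E [T [F [P [A id]]]]] / [T [F [P [A id] % [P [A num]]]]]] / [T [F [P [A num]]] <> [T [F [P [A num]]]]]]

num <> num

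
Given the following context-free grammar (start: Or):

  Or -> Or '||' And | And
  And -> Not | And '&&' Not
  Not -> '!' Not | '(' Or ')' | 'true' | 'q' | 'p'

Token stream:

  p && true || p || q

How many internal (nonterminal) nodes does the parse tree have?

[Or [Or [Or [And [And [Not p]] && [Not true]]] || [And [Not p]]] || [And [Not q]]]

11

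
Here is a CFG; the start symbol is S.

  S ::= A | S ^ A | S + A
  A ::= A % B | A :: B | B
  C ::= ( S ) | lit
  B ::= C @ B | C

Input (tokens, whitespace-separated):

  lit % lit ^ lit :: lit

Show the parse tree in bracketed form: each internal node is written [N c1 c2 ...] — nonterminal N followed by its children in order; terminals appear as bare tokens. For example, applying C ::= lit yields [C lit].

[S [S [A [A [B [C lit]]] % [B [C lit]]]] ^ [A [A [B [C lit]]] :: [B [C lit]]]]

S
S ^ A
A ^ A
A % B ^ A
B % B ^ A
C % B ^ A
lit % B ^ A
lit % C ^ A
lit % lit ^ A
lit % lit ^ A :: B
lit % lit ^ B :: B
lit % lit ^ C :: B
lit % lit ^ lit :: B
lit % lit ^ lit :: C
lit % lit ^ lit :: lit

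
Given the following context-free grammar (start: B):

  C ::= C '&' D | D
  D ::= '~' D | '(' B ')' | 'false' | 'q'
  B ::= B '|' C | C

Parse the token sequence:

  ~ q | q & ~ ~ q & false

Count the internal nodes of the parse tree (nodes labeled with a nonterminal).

13

[B [B [C [D ~ [D q]]]] | [C [C [C [D q]] & [D ~ [D ~ [D q]]]] & [D false]]]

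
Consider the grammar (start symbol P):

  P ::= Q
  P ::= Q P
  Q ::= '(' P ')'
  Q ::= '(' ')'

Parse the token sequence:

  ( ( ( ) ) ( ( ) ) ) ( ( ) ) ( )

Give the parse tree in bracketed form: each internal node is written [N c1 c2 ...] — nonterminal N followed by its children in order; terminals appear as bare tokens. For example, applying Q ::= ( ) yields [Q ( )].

[P [Q ( [P [Q ( [P [Q ( )]] )] [P [Q ( [P [Q ( )]] )]]] )] [P [Q ( [P [Q ( )]] )] [P [Q ( )]]]]

P
Q P
( P ) P
( Q P ) P
( ( P ) P ) P
( ( Q ) P ) P
( ( ( ) ) P ) P
( ( ( ) ) Q ) P
( ( ( ) ) ( P ) ) P
( ( ( ) ) ( Q ) ) P
( ( ( ) ) ( ( ) ) ) P
( ( ( ) ) ( ( ) ) ) Q P
( ( ( ) ) ( ( ) ) ) ( P ) P
( ( ( ) ) ( ( ) ) ) ( Q ) P
( ( ( ) ) ( ( ) ) ) ( ( ) ) P
( ( ( ) ) ( ( ) ) ) ( ( ) ) Q
( ( ( ) ) ( ( ) ) ) ( ( ) ) ( )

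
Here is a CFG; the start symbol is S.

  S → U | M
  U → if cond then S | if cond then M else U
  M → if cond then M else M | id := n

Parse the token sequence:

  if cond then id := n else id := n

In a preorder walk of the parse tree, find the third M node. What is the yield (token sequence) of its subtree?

[S [M if cond then [M id := n] else [M id := n]]]

id := n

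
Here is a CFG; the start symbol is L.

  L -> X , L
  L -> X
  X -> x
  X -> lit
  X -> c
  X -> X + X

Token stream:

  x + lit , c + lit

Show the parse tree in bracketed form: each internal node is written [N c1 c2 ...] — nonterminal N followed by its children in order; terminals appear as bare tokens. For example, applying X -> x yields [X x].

L
X , L
X + X , L
x + X , L
x + lit , L
x + lit , X
x + lit , X + X
x + lit , c + X
x + lit , c + lit

[L [X [X x] + [X lit]] , [L [X [X c] + [X lit]]]]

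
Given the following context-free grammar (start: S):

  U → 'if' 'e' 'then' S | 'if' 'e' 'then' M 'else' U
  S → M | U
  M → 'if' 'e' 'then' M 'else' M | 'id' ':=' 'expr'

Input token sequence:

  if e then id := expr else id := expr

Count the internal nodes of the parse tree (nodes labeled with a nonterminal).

[S [M if e then [M id := expr] else [M id := expr]]]

4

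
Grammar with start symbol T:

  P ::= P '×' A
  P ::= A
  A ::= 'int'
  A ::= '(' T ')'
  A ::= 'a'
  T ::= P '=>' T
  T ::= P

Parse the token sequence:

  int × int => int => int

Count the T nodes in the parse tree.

3

[T [P [P [A int]] × [A int]] => [T [P [A int]] => [T [P [A int]]]]]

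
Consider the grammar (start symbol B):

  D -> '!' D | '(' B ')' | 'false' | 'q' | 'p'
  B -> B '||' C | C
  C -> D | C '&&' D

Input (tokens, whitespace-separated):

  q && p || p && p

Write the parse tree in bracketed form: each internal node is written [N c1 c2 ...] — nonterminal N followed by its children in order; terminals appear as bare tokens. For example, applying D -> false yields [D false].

B
B || C
C || C
C && D || C
D && D || C
q && D || C
q && p || C
q && p || C && D
q && p || D && D
q && p || p && D
q && p || p && p

[B [B [C [C [D q]] && [D p]]] || [C [C [D p]] && [D p]]]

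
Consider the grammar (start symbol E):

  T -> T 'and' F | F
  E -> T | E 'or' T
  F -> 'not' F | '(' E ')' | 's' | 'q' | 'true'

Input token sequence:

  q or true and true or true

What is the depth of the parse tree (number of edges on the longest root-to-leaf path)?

5

[E [E [E [T [F q]]] or [T [T [F true]] and [F true]]] or [T [F true]]]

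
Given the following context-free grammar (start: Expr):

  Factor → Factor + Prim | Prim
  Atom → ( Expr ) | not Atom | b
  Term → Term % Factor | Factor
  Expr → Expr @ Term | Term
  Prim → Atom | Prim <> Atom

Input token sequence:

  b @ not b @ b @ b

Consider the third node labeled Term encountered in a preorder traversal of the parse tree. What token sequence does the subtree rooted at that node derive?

[Expr [Expr [Expr [Expr [Term [Factor [Prim [Atom b]]]]] @ [Term [Factor [Prim [Atom not [Atom b]]]]]] @ [Term [Factor [Prim [Atom b]]]]] @ [Term [Factor [Prim [Atom b]]]]]

b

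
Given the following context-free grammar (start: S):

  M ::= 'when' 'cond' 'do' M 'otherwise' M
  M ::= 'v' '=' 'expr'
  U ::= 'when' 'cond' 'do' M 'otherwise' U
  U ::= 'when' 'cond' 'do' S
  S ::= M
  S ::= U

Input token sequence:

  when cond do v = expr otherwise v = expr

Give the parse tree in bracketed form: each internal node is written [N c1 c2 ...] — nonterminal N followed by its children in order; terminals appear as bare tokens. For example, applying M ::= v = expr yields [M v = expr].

S
M
when cond do M otherwise M
when cond do v = expr otherwise M
when cond do v = expr otherwise v = expr

[S [M when cond do [M v = expr] otherwise [M v = expr]]]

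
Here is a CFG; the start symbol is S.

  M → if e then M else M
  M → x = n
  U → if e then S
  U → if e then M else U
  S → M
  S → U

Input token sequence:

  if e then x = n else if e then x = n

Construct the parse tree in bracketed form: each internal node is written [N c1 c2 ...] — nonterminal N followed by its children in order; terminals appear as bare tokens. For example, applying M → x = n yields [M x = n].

[S [U if e then [M x = n] else [U if e then [S [M x = n]]]]]

S
U
if e then M else U
if e then x = n else U
if e then x = n else if e then S
if e then x = n else if e then M
if e then x = n else if e then x = n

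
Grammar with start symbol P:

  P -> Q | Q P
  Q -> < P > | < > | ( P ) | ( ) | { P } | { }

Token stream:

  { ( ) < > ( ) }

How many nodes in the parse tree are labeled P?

4

[P [Q { [P [Q ( )] [P [Q < >] [P [Q ( )]]]] }]]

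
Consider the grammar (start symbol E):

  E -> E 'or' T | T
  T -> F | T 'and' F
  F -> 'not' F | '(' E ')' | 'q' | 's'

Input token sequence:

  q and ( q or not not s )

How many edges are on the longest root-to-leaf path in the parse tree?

[E [T [T [F q]] and [F ( [E [E [T [F q]]] or [T [F not [F not [F s]]]]] )]]]

8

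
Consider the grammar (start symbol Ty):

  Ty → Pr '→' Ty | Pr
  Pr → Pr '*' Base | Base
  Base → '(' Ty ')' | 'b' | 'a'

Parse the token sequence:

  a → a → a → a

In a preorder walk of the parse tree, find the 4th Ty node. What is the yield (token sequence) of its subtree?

[Ty [Pr [Base a]] → [Ty [Pr [Base a]] → [Ty [Pr [Base a]] → [Ty [Pr [Base a]]]]]]

a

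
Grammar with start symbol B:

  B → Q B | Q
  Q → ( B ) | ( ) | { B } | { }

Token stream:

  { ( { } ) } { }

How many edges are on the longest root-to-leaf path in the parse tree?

[B [Q { [B [Q ( [B [Q { }]] )]] }] [B [Q { }]]]

6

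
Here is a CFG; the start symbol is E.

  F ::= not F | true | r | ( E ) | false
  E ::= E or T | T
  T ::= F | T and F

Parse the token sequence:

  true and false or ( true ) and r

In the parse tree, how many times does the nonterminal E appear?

[E [E [T [T [F true]] and [F false]]] or [T [T [F ( [E [T [F true]]] )]] and [F r]]]

3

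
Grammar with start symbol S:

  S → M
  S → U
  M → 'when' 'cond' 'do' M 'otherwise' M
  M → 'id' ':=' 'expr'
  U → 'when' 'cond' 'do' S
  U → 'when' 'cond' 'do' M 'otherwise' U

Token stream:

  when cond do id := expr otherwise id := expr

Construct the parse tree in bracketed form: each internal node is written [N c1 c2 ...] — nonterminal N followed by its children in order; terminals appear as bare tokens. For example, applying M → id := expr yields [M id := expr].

[S [M when cond do [M id := expr] otherwise [M id := expr]]]

S
M
when cond do M otherwise M
when cond do id := expr otherwise M
when cond do id := expr otherwise id := expr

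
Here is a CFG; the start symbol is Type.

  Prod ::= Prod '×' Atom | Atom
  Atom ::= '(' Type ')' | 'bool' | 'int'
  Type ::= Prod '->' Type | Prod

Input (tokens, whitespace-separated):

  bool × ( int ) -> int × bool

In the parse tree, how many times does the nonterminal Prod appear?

5

[Type [Prod [Prod [Atom bool]] × [Atom ( [Type [Prod [Atom int]]] )]] -> [Type [Prod [Prod [Atom int]] × [Atom bool]]]]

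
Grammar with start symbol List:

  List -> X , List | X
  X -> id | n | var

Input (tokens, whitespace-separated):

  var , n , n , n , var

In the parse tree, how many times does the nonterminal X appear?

[List [X var] , [List [X n] , [List [X n] , [List [X n] , [List [X var]]]]]]

5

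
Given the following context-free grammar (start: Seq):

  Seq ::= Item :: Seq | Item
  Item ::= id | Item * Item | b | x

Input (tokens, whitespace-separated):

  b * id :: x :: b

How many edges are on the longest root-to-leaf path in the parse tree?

[Seq [Item [Item b] * [Item id]] :: [Seq [Item x] :: [Seq [Item b]]]]

4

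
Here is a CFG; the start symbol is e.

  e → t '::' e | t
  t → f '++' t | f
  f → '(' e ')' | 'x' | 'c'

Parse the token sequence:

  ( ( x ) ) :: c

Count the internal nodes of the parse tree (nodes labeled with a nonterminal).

12

[e [t [f ( [e [t [f ( [e [t [f x]]] )]]] )]] :: [e [t [f c]]]]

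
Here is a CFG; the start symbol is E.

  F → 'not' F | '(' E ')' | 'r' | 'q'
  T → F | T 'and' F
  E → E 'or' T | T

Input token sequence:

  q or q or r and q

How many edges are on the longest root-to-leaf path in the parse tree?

5

[E [E [E [T [F q]]] or [T [F q]]] or [T [T [F r]] and [F q]]]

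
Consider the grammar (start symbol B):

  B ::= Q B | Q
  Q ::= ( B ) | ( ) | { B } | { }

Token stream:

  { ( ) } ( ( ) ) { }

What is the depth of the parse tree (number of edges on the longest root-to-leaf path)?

[B [Q { [B [Q ( )]] }] [B [Q ( [B [Q ( )]] )] [B [Q { }]]]]

5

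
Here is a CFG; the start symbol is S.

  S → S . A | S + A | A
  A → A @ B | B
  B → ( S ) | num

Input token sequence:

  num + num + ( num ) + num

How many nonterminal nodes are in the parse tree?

15

[S [S [S [S [A [B num]]] + [A [B num]]] + [A [B ( [S [A [B num]]] )]]] + [A [B num]]]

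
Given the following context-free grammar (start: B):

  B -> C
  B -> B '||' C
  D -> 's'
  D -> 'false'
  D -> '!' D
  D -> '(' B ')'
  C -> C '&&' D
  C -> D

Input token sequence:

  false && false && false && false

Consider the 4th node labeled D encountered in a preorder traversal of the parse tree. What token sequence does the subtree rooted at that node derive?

[B [C [C [C [C [D false]] && [D false]] && [D false]] && [D false]]]

false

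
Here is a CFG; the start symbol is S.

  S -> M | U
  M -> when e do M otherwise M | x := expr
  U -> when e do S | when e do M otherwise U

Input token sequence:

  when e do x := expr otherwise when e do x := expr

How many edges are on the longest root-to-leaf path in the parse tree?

[S [U when e do [M x := expr] otherwise [U when e do [S [M x := expr]]]]]

5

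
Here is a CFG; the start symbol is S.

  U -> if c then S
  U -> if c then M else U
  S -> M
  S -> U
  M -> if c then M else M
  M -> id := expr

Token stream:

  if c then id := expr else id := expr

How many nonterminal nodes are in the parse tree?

4

[S [M if c then [M id := expr] else [M id := expr]]]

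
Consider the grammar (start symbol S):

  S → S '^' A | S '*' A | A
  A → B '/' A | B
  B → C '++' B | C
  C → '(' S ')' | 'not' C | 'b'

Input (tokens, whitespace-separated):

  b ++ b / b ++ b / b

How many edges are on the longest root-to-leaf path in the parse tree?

6

[S [A [B [C b] ++ [B [C b]]] / [A [B [C b] ++ [B [C b]]] / [A [B [C b]]]]]]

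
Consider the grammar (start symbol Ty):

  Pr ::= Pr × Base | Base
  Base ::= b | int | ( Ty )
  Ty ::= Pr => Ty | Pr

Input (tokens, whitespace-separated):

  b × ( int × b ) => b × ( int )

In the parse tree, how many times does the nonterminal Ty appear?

[Ty [Pr [Pr [Base b]] × [Base ( [Ty [Pr [Pr [Base int]] × [Base b]]] )]] => [Ty [Pr [Pr [Base b]] × [Base ( [Ty [Pr [Base int]]] )]]]]

4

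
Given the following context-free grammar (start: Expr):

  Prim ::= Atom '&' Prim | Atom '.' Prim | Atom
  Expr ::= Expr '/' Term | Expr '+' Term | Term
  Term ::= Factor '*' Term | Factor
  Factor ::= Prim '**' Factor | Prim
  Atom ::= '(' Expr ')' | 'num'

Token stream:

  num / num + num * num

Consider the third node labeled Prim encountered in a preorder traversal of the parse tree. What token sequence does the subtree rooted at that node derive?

[Expr [Expr [Expr [Term [Factor [Prim [Atom num]]]]] / [Term [Factor [Prim [Atom num]]]]] + [Term [Factor [Prim [Atom num]]] * [Term [Factor [Prim [Atom num]]]]]]

num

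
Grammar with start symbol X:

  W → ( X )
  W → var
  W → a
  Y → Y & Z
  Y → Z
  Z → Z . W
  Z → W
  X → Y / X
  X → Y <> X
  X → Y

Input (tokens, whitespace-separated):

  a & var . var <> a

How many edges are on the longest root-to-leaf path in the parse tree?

5

[X [Y [Y [Z [W a]]] & [Z [Z [W var]] . [W var]]] <> [X [Y [Z [W a]]]]]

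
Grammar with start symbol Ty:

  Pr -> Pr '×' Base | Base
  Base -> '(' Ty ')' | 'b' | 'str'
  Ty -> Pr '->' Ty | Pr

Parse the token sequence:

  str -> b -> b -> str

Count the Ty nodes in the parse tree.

4

[Ty [Pr [Base str]] -> [Ty [Pr [Base b]] -> [Ty [Pr [Base b]] -> [Ty [Pr [Base str]]]]]]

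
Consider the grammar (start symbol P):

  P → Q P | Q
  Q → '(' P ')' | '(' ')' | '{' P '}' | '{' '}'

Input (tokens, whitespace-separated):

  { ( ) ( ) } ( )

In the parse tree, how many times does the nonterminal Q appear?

[P [Q { [P [Q ( )] [P [Q ( )]]] }] [P [Q ( )]]]

4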